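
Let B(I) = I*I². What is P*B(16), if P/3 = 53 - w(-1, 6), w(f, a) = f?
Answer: 663552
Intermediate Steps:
B(I) = I³
P = 162 (P = 3*(53 - 1*(-1)) = 3*(53 + 1) = 3*54 = 162)
P*B(16) = 162*16³ = 162*4096 = 663552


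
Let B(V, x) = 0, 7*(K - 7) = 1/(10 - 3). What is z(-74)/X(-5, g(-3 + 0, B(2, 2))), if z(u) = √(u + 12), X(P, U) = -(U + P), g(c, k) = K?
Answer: -49*I*√62/99 ≈ -3.8972*I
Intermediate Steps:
K = 344/49 (K = 7 + 1/(7*(10 - 3)) = 7 + (⅐)/7 = 7 + (⅐)*(⅐) = 7 + 1/49 = 344/49 ≈ 7.0204)
g(c, k) = 344/49
X(P, U) = -P - U (X(P, U) = -(P + U) = -P - U)
z(u) = √(12 + u)
z(-74)/X(-5, g(-3 + 0, B(2, 2))) = √(12 - 74)/(-1*(-5) - 1*344/49) = √(-62)/(5 - 344/49) = (I*√62)/(-99/49) = (I*√62)*(-49/99) = -49*I*√62/99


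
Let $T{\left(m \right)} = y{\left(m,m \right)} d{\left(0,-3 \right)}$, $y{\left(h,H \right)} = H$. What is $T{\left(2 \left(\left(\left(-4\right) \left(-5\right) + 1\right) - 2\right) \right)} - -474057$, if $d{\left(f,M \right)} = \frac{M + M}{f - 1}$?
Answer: $474285$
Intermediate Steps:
$d{\left(f,M \right)} = \frac{2 M}{-1 + f}$
$T{\left(m \right)} = 6 m$ ($T{\left(m \right)} = m 2 \left(-3\right) \frac{1}{-1 + 0} = m 2 \left(-3\right) \frac{1}{-1} = m 2 \left(-3\right) \left(-1\right) = m 6 = 6 m$)
$T{\left(2 \left(\left(\left(-4\right) \left(-5\right) + 1\right) - 2\right) \right)} - -474057 = 6 \cdot 2 \left(\left(\left(-4\right) \left(-5\right) + 1\right) - 2\right) - -474057 = 6 \cdot 2 \left(\left(20 + 1\right) - 2\right) + 474057 = 6 \cdot 2 \left(21 - 2\right) + 474057 = 6 \cdot 2 \cdot 19 + 474057 = 6 \cdot 38 + 474057 = 228 + 474057 = 474285$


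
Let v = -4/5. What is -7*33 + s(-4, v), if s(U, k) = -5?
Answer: -236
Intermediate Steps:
v = -⅘ (v = -4*⅕ = -⅘ ≈ -0.80000)
-7*33 + s(-4, v) = -7*33 - 5 = -231 - 5 = -236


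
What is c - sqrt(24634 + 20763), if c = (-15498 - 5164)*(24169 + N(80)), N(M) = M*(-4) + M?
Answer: -494420998 - sqrt(45397) ≈ -4.9442e+8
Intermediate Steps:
N(M) = -3*M (N(M) = -4*M + M = -3*M)
c = -494420998 (c = (-15498 - 5164)*(24169 - 3*80) = -20662*(24169 - 240) = -20662*23929 = -494420998)
c - sqrt(24634 + 20763) = -494420998 - sqrt(24634 + 20763) = -494420998 - sqrt(45397)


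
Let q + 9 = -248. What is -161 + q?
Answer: -418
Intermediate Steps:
q = -257 (q = -9 - 248 = -257)
-161 + q = -161 - 257 = -418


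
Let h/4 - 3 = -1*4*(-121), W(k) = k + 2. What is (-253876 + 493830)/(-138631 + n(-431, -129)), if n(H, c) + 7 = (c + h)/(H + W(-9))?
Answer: -105099852/60725263 ≈ -1.7307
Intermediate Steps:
W(k) = 2 + k
h = 1948 (h = 12 + 4*(-1*4*(-121)) = 12 + 4*(-4*(-121)) = 12 + 4*484 = 12 + 1936 = 1948)
n(H, c) = -7 + (1948 + c)/(-7 + H) (n(H, c) = -7 + (c + 1948)/(H + (2 - 9)) = -7 + (1948 + c)/(H - 7) = -7 + (1948 + c)/(-7 + H))
(-253876 + 493830)/(-138631 + n(-431, -129)) = (-253876 + 493830)/(-138631 + (1997 - 129 - 7*(-431))/(-7 - 431)) = 239954/(-138631 + (1997 - 129 + 3017)/(-438)) = 239954/(-138631 - 1/438*4885) = 239954/(-138631 - 4885/438) = 239954/(-60725263/438) = 239954*(-438/60725263) = -105099852/60725263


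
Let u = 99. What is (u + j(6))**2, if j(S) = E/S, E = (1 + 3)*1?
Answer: 89401/9 ≈ 9933.4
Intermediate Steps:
E = 4 (E = 4*1 = 4)
j(S) = 4/S
(u + j(6))**2 = (99 + 4/6)**2 = (99 + 4*(1/6))**2 = (99 + 2/3)**2 = (299/3)**2 = 89401/9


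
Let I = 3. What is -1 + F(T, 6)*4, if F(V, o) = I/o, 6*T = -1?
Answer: 1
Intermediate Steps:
T = -⅙ (T = (⅙)*(-1) = -⅙ ≈ -0.16667)
F(V, o) = 3/o
-1 + F(T, 6)*4 = -1 + (3/6)*4 = -1 + (3*(⅙))*4 = -1 + (½)*4 = -1 + 2 = 1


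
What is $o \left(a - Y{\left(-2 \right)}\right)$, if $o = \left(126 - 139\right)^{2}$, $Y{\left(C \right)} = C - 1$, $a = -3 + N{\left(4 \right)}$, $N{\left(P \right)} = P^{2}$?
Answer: $2704$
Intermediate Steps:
$a = 13$ ($a = -3 + 4^{2} = -3 + 16 = 13$)
$Y{\left(C \right)} = -1 + C$
$o = 169$ ($o = \left(-13\right)^{2} = 169$)
$o \left(a - Y{\left(-2 \right)}\right) = 169 \left(13 - \left(-1 - 2\right)\right) = 169 \left(13 - -3\right) = 169 \left(13 + 3\right) = 169 \cdot 16 = 2704$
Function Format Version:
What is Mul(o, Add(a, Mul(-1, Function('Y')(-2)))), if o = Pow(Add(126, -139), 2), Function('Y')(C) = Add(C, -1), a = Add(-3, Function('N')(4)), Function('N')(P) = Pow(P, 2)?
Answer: 2704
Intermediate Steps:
a = 13 (a = Add(-3, Pow(4, 2)) = Add(-3, 16) = 13)
Function('Y')(C) = Add(-1, C)
o = 169 (o = Pow(-13, 2) = 169)
Mul(o, Add(a, Mul(-1, Function('Y')(-2)))) = Mul(169, Add(13, Mul(-1, Add(-1, -2)))) = Mul(169, Add(13, Mul(-1, -3))) = Mul(169, Add(13, 3)) = Mul(169, 16) = 2704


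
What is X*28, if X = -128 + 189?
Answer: 1708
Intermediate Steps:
X = 61
X*28 = 61*28 = 1708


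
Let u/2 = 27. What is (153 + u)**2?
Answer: 42849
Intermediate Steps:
u = 54 (u = 2*27 = 54)
(153 + u)**2 = (153 + 54)**2 = 207**2 = 42849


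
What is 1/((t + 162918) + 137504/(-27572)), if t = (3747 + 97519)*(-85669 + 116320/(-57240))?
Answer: -9863883/85573128883766348 ≈ -1.1527e-10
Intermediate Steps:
t = -12414730282702/1431 (t = 101266*(-85669 + 116320*(-1/57240)) = 101266*(-85669 - 2908/1431) = 101266*(-122595247/1431) = -12414730282702/1431 ≈ -8.6756e+9)
1/((t + 162918) + 137504/(-27572)) = 1/((-12414730282702/1431 + 162918) + 137504/(-27572)) = 1/(-12414497147044/1431 + 137504*(-1/27572)) = 1/(-12414497147044/1431 - 34376/6893) = 1/(-85573128883766348/9863883) = -9863883/85573128883766348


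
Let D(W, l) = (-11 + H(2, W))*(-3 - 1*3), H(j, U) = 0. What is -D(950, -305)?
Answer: -66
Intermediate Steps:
D(W, l) = 66 (D(W, l) = (-11 + 0)*(-3 - 1*3) = -11*(-3 - 3) = -11*(-6) = 66)
-D(950, -305) = -1*66 = -66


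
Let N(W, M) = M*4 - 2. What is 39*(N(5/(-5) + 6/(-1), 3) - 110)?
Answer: -3900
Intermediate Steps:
N(W, M) = -2 + 4*M (N(W, M) = 4*M - 2 = -2 + 4*M)
39*(N(5/(-5) + 6/(-1), 3) - 110) = 39*((-2 + 4*3) - 110) = 39*((-2 + 12) - 110) = 39*(10 - 110) = 39*(-100) = -3900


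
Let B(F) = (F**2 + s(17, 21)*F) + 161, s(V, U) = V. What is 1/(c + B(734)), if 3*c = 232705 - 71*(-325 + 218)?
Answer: 3/1894487 ≈ 1.5835e-6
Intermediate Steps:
c = 240302/3 (c = (232705 - 71*(-325 + 218))/3 = (232705 - 71*(-107))/3 = (232705 - 1*(-7597))/3 = (232705 + 7597)/3 = (1/3)*240302 = 240302/3 ≈ 80101.)
B(F) = 161 + F**2 + 17*F (B(F) = (F**2 + 17*F) + 161 = 161 + F**2 + 17*F)
1/(c + B(734)) = 1/(240302/3 + (161 + 734**2 + 17*734)) = 1/(240302/3 + (161 + 538756 + 12478)) = 1/(240302/3 + 551395) = 1/(1894487/3) = 3/1894487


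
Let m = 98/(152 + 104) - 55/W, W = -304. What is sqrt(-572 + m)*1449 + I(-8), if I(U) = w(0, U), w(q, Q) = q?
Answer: 1449*I*sqrt(52809854)/304 ≈ 34638.0*I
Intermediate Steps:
I(U) = 0
m = 1371/2432 (m = 98/(152 + 104) - 55/(-304) = 98/256 - 55*(-1/304) = 98*(1/256) + 55/304 = 49/128 + 55/304 = 1371/2432 ≈ 0.56373)
sqrt(-572 + m)*1449 + I(-8) = sqrt(-572 + 1371/2432)*1449 + 0 = sqrt(-1389733/2432)*1449 + 0 = (I*sqrt(52809854)/304)*1449 + 0 = 1449*I*sqrt(52809854)/304 + 0 = 1449*I*sqrt(52809854)/304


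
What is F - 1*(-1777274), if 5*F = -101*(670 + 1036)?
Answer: 8714064/5 ≈ 1.7428e+6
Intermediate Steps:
F = -172306/5 (F = (-101*(670 + 1036))/5 = (-101*1706)/5 = (⅕)*(-172306) = -172306/5 ≈ -34461.)
F - 1*(-1777274) = -172306/5 - 1*(-1777274) = -172306/5 + 1777274 = 8714064/5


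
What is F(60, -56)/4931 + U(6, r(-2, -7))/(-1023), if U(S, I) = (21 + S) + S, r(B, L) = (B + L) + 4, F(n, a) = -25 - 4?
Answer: -5830/152861 ≈ -0.038139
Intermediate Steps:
F(n, a) = -29
r(B, L) = 4 + B + L
U(S, I) = 21 + 2*S
F(60, -56)/4931 + U(6, r(-2, -7))/(-1023) = -29/4931 + (21 + 2*6)/(-1023) = -29*1/4931 + (21 + 12)*(-1/1023) = -29/4931 + 33*(-1/1023) = -29/4931 - 1/31 = -5830/152861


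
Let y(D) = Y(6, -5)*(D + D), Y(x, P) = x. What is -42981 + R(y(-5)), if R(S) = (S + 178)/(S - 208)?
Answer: -5759513/134 ≈ -42981.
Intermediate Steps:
y(D) = 12*D (y(D) = 6*(D + D) = 6*(2*D) = 12*D)
R(S) = (178 + S)/(-208 + S)
-42981 + R(y(-5)) = -42981 + (178 + 12*(-5))/(-208 + 12*(-5)) = -42981 + (178 - 60)/(-208 - 60) = -42981 + 118/(-268) = -42981 - 1/268*118 = -42981 - 59/134 = -5759513/134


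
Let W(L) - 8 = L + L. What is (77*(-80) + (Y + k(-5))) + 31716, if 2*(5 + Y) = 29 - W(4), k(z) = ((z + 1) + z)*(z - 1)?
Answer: 51223/2 ≈ 25612.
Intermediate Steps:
W(L) = 8 + 2*L (W(L) = 8 + (L + L) = 8 + 2*L)
k(z) = (1 + 2*z)*(-1 + z) (k(z) = ((1 + z) + z)*(-1 + z) = (1 + 2*z)*(-1 + z))
Y = 3/2 (Y = -5 + (29 - (8 + 2*4))/2 = -5 + (29 - (8 + 8))/2 = -5 + (29 - 1*16)/2 = -5 + (29 - 16)/2 = -5 + (1/2)*13 = -5 + 13/2 = 3/2 ≈ 1.5000)
(77*(-80) + (Y + k(-5))) + 31716 = (77*(-80) + (3/2 + (-1 - 1*(-5) + 2*(-5)**2))) + 31716 = (-6160 + (3/2 + (-1 + 5 + 2*25))) + 31716 = (-6160 + (3/2 + (-1 + 5 + 50))) + 31716 = (-6160 + (3/2 + 54)) + 31716 = (-6160 + 111/2) + 31716 = -12209/2 + 31716 = 51223/2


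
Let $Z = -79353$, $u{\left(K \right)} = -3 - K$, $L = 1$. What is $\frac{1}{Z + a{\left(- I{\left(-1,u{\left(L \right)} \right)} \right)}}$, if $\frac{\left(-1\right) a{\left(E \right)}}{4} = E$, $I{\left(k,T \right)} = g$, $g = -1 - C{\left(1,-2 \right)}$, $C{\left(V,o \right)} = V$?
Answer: $- \frac{1}{79361} \approx -1.2601 \cdot 10^{-5}$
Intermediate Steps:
$g = -2$ ($g = -1 - 1 = -2$)
$I{\left(k,T \right)} = -2$
$a{\left(E \right)} = - 4 E$
$\frac{1}{Z + a{\left(- I{\left(-1,u{\left(L \right)} \right)} \right)}} = \frac{1}{-79353 - 4 \left(\left(-1\right) \left(-2\right)\right)} = \frac{1}{-79353 - 8} = \frac{1}{-79361} = - \frac{1}{79361}$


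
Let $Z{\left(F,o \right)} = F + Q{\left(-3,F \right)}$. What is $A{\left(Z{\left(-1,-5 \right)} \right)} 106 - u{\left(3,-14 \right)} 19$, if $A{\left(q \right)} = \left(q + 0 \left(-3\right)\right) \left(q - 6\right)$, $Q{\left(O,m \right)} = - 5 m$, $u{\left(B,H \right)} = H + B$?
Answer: $-639$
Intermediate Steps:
$u{\left(B,H \right)} = B + H$
$Z{\left(F,o \right)} = - 4 F$ ($Z{\left(F,o \right)} = F - 5 F = - 4 F$)
$A{\left(q \right)} = q \left(-6 + q\right)$ ($A{\left(q \right)} = \left(q + 0\right) \left(-6 + q\right) = q \left(-6 + q\right)$)
$A{\left(Z{\left(-1,-5 \right)} \right)} 106 - u{\left(3,-14 \right)} 19 = \left(-4\right) \left(-1\right) \left(-6 - -4\right) 106 - \left(3 - 14\right) 19 = 4 \left(-6 + 4\right) 106 - \left(-11\right) 19 = 4 \left(-2\right) 106 - -209 = \left(-8\right) 106 + 209 = -848 + 209 = -639$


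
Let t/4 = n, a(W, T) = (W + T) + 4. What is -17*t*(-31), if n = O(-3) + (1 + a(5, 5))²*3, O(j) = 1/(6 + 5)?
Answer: 15654008/11 ≈ 1.4231e+6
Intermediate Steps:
a(W, T) = 4 + T + W (a(W, T) = (T + W) + 4 = 4 + T + W)
O(j) = 1/11
n = 7426/11 (n = 1/11 + (1 + (4 + 5 + 5))²*3 = 1/11 + (1 + 14)²*3 = 1/11 + 15²*3 = 1/11 + 225*3 = 1/11 + 675 = 7426/11 ≈ 675.09)
t = 29704/11 (t = 4*(7426/11) = 29704/11 ≈ 2700.4)
-17*t*(-31) = -17*29704/11*(-31) = -504968/11*(-31) = 15654008/11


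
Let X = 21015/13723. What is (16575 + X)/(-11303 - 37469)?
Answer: -56869935/167324539 ≈ -0.33988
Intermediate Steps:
X = 21015/13723 (X = 21015*(1/13723) = 21015/13723 ≈ 1.5314)
(16575 + X)/(-11303 - 37469) = (16575 + 21015/13723)/(-11303 - 37469) = (227479740/13723)/(-48772) = (227479740/13723)*(-1/48772) = -56869935/167324539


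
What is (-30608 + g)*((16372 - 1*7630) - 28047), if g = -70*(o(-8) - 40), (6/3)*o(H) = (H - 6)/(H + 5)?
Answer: 539986590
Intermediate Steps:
o(H) = (-6 + H)/(2*(5 + H)) (o(H) = ((H - 6)/(H + 5))/2 = ((-6 + H)/(5 + H))/2 = (-6 + H)/(2*(5 + H)))
g = 7910/3 (g = -70*((-6 - 8)/(2*(5 - 8)) - 40) = -70*((½)*(-14)/(-3) - 40) = -70*((½)*(-⅓)*(-14) - 40) = -70*(7/3 - 40) = -70*(-113/3) = 7910/3 ≈ 2636.7)
(-30608 + g)*((16372 - 1*7630) - 28047) = (-30608 + 7910/3)*((16372 - 1*7630) - 28047) = -83914*((16372 - 7630) - 28047)/3 = -83914*(8742 - 28047)/3 = -83914/3*(-19305) = 539986590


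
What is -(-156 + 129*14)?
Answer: -1650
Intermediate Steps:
-(-156 + 129*14) = -(-156 + 1806) = -1*1650 = -1650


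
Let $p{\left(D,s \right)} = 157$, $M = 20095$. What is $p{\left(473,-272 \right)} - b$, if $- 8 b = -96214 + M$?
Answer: $- \frac{74863}{8} \approx -9357.9$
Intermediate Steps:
$b = \frac{76119}{8}$ ($b = - \frac{-96214 + 20095}{8} = \left(- \frac{1}{8}\right) \left(-76119\right) = \frac{76119}{8} \approx 9514.9$)
$p{\left(473,-272 \right)} - b = 157 - \frac{76119}{8} = - \frac{74863}{8}$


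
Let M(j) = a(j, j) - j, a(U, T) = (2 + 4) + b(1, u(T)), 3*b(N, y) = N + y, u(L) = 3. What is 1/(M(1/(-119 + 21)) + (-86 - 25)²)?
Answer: 294/3624533 ≈ 8.1114e-5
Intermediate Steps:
b(N, y) = N/3 + y/3 (b(N, y) = (N + y)/3 = N/3 + y/3)
a(U, T) = 22/3 (a(U, T) = (2 + 4) + ((⅓)*1 + (⅓)*3) = 6 + (⅓ + 1) = 6 + 4/3 = 22/3)
M(j) = 22/3 - j
1/(M(1/(-119 + 21)) + (-86 - 25)²) = 1/((22/3 - 1/(-119 + 21)) + (-86 - 25)²) = 1/((22/3 - 1/(-98)) + (-111)²) = 1/((22/3 - 1*(-1/98)) + 12321) = 1/((22/3 + 1/98) + 12321) = 1/(2159/294 + 12321) = 1/(3624533/294) = 294/3624533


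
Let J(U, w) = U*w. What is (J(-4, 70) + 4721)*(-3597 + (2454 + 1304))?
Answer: 715001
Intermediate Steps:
(J(-4, 70) + 4721)*(-3597 + (2454 + 1304)) = (-4*70 + 4721)*(-3597 + (2454 + 1304)) = (-280 + 4721)*(-3597 + 3758) = 4441*161 = 715001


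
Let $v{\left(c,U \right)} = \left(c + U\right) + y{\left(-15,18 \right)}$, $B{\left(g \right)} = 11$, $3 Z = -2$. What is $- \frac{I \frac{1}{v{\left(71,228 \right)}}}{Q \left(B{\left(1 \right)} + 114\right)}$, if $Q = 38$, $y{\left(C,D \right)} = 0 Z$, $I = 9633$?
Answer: $- \frac{39}{5750} \approx -0.0067826$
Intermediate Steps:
$Z = - \frac{2}{3}$ ($Z = \frac{1}{3} \left(-2\right) = - \frac{2}{3} \approx -0.66667$)
$y{\left(C,D \right)} = 0$ ($y{\left(C,D \right)} = 0 \left(- \frac{2}{3}\right) = 0$)
$v{\left(c,U \right)} = U + c$ ($v{\left(c,U \right)} = \left(c + U\right) + 0 = \left(U + c\right) + 0 = U + c$)
$- \frac{I \frac{1}{v{\left(71,228 \right)}}}{Q \left(B{\left(1 \right)} + 114\right)} = - \frac{9633 \frac{1}{228 + 71}}{38 \left(11 + 114\right)} = - \frac{9633 \cdot \frac{1}{299}}{38 \cdot 125} = - \frac{9633 \cdot \frac{1}{299}}{4750} = - \frac{741}{23 \cdot 4750} = \left(-1\right) \frac{39}{5750} = - \frac{39}{5750}$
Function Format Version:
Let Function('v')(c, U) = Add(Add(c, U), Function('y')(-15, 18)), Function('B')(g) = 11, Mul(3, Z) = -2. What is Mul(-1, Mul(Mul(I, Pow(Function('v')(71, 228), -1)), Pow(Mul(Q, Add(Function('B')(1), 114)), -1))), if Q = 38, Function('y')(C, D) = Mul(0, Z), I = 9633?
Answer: Rational(-39, 5750) ≈ -0.0067826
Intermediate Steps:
Z = Rational(-2, 3) (Z = Mul(Rational(1, 3), -2) = Rational(-2, 3) ≈ -0.66667)
Function('y')(C, D) = 0 (Function('y')(C, D) = Mul(0, Rational(-2, 3)) = 0)
Function('v')(c, U) = Add(U, c) (Function('v')(c, U) = Add(Add(c, U), 0) = Add(Add(U, c), 0) = Add(U, c))
Mul(-1, Mul(Mul(I, Pow(Function('v')(71, 228), -1)), Pow(Mul(Q, Add(Function('B')(1), 114)), -1))) = Mul(-1, Mul(Mul(9633, Pow(Add(228, 71), -1)), Pow(Mul(38, Add(11, 114)), -1))) = Mul(-1, Mul(Mul(9633, Pow(299, -1)), Pow(Mul(38, 125), -1))) = Mul(-1, Mul(Mul(9633, Rational(1, 299)), Pow(4750, -1))) = Mul(-1, Mul(Rational(741, 23), Rational(1, 4750))) = Mul(-1, Rational(39, 5750)) = Rational(-39, 5750)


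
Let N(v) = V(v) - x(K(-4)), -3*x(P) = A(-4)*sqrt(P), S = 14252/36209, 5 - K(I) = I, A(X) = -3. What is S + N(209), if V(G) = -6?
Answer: -311629/36209 ≈ -8.6064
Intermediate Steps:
K(I) = 5 - I
S = 14252/36209 (S = 14252*(1/36209) = 14252/36209 ≈ 0.39360)
x(P) = sqrt(P) (x(P) = -(-1)*sqrt(P) = sqrt(P))
N(v) = -9 (N(v) = -6 - sqrt(5 - 1*(-4)) = -6 - sqrt(5 + 4) = -6 - sqrt(9) = -6 - 1*3 = -6 - 3 = -9)
S + N(209) = 14252/36209 - 9 = -311629/36209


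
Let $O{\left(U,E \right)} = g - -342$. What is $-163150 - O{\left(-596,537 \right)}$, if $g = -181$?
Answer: $-163311$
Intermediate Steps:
$O{\left(U,E \right)} = 161$ ($O{\left(U,E \right)} = -181 - -342 = -181 + 342 = 161$)
$-163150 - O{\left(-596,537 \right)} = -163150 - 161 = -163311$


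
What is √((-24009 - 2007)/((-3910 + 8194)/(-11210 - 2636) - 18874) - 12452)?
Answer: 2*I*√67786901693051255/4666673 ≈ 111.58*I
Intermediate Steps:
√((-24009 - 2007)/((-3910 + 8194)/(-11210 - 2636) - 18874) - 12452) = √(-26016/(4284/(-13846) - 18874) - 12452) = √(-26016/(4284*(-1/13846) - 18874) - 12452) = √(-26016/(-306/989 - 18874) - 12452) = √(-26016/(-18666692/989) - 12452) = √(-26016*(-989/18666692) - 12452) = √(6432456/4666673 - 12452) = √(-58102979740/4666673) = 2*I*√67786901693051255/4666673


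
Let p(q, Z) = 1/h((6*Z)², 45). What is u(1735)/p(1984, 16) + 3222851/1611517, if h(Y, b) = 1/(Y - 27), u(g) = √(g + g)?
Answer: 3222851/1611517 + √3470/9189 ≈ 2.0063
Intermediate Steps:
u(g) = √2*√g (u(g) = √(2*g) = √2*√g)
h(Y, b) = 1/(-27 + Y)
p(q, Z) = -27 + 36*Z² (p(q, Z) = 1/(1/(-27 + (6*Z)²)) = 1/(1/(-27 + 36*Z²)) = -27 + 36*Z²)
u(1735)/p(1984, 16) + 3222851/1611517 = (√2*√1735)/(-27 + 36*16²) + 3222851/1611517 = √3470/(-27 + 36*256) + 3222851*(1/1611517) = √3470/(-27 + 9216) + 3222851/1611517 = √3470/9189 + 3222851/1611517 = 3222851/1611517 + √3470/9189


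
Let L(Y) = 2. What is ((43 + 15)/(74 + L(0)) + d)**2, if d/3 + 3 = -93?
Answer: 119137225/1444 ≈ 82505.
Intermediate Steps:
d = -288 (d = -9 + 3*(-93) = -9 - 279 = -288)
((43 + 15)/(74 + L(0)) + d)**2 = ((43 + 15)/(74 + 2) - 288)**2 = (58/76 - 288)**2 = (58*(1/76) - 288)**2 = (29/38 - 288)**2 = (-10915/38)**2 = 119137225/1444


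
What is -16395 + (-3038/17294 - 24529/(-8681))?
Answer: -1230485315941/75064607 ≈ -16392.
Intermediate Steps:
-16395 + (-3038/17294 - 24529/(-8681)) = -16395 + (-3038*1/17294 - 24529*(-1/8681)) = -16395 + (-1519/8647 + 24529/8681) = -16395 + 198915824/75064607 = -1230485315941/75064607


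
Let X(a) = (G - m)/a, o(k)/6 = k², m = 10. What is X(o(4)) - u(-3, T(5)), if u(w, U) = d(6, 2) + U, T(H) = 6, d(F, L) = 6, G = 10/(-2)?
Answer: -389/32 ≈ -12.156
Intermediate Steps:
G = -5 (G = 10*(-½) = -5)
o(k) = 6*k²
u(w, U) = 6 + U
X(a) = -15/a (X(a) = (-5 - 1*10)/a = (-5 - 10)/a = -15/a)
X(o(4)) - u(-3, T(5)) = -15/(6*4²) - (6 + 6) = -15/(6*16) - 1*12 = -15/96 - 12 = -15*1/96 - 12 = -5/32 - 12 = -389/32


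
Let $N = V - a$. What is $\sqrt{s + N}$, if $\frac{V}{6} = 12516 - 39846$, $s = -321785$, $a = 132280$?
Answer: $i \sqrt{618045} \approx 786.16 i$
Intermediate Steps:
$V = -163980$ ($V = 6 \left(12516 - 39846\right) = 6 \left(-27330\right) = -163980$)
$N = -296260$ ($N = -163980 - 132280 = -296260$)
$\sqrt{s + N} = \sqrt{-321785 - 296260} = \sqrt{-618045} = i \sqrt{618045}$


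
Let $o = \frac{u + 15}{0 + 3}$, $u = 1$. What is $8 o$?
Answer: $\frac{128}{3} \approx 42.667$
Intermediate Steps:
$o = \frac{16}{3}$ ($o = \frac{1 + 15}{0 + 3} = \frac{16}{3} \approx 5.3333$)
$8 o = 8 \cdot \frac{16}{3} = \frac{128}{3}$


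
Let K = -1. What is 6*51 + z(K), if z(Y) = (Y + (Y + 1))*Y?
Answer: 307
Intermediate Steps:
z(Y) = Y*(1 + 2*Y) (z(Y) = (Y + (1 + Y))*Y = (1 + 2*Y)*Y = Y*(1 + 2*Y))
6*51 + z(K) = 6*51 - (1 + 2*(-1)) = 306 - (1 - 2) = 306 - 1*(-1) = 306 + 1 = 307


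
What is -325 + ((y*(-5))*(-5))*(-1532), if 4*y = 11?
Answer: -105650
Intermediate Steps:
y = 11/4 (y = (¼)*11 = 11/4 ≈ 2.7500)
-325 + ((y*(-5))*(-5))*(-1532) = -325 + (((11/4)*(-5))*(-5))*(-1532) = -325 - 55/4*(-5)*(-1532) = -325 + (275/4)*(-1532) = -325 - 105325 = -105650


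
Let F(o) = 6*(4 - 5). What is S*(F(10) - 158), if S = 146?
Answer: -23944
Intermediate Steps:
F(o) = -6 (F(o) = 6*(-1) = -6)
S*(F(10) - 158) = 146*(-6 - 158) = 146*(-164) = -23944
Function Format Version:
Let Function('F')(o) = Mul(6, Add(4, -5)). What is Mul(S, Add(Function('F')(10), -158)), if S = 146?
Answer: -23944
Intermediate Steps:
Function('F')(o) = -6 (Function('F')(o) = Mul(6, -1) = -6)
Mul(S, Add(Function('F')(10), -158)) = Mul(146, Add(-6, -158)) = Mul(146, -164) = -23944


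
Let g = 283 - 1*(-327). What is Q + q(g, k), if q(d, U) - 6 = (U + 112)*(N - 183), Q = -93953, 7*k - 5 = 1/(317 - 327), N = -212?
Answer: -276927/2 ≈ -1.3846e+5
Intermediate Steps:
g = 610 (g = 283 + 327 = 610)
k = 7/10 (k = 5/7 + 1/(7*(317 - 327)) = 5/7 + (⅐)/(-10) = 5/7 + (⅐)*(-⅒) = 5/7 - 1/70 = 7/10 ≈ 0.70000)
q(d, U) = -44234 - 395*U (q(d, U) = 6 + (U + 112)*(-212 - 183) = 6 + (112 + U)*(-395) = 6 + (-44240 - 395*U) = -44234 - 395*U)
Q + q(g, k) = -93953 + (-44234 - 395*7/10) = -93953 + (-44234 - 553/2) = -93953 - 89021/2 = -276927/2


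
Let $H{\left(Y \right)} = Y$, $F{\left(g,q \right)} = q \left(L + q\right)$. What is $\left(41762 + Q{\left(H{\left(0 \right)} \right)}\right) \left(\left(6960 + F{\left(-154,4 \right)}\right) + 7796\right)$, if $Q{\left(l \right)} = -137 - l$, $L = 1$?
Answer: $615051000$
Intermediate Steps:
$F{\left(g,q \right)} = q \left(1 + q\right)$
$\left(41762 + Q{\left(H{\left(0 \right)} \right)}\right) \left(\left(6960 + F{\left(-154,4 \right)}\right) + 7796\right) = \left(41762 - 137\right) \left(\left(6960 + 4 \left(1 + 4\right)\right) + 7796\right) = \left(41762 + \left(-137 + 0\right)\right) \left(\left(6960 + 4 \cdot 5\right) + 7796\right) = \left(41762 - 137\right) \left(\left(6960 + 20\right) + 7796\right) = 41625 \left(6980 + 7796\right) = 41625 \cdot 14776 = 615051000$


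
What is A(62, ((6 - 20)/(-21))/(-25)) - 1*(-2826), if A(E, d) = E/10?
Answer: 14161/5 ≈ 2832.2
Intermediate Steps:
A(E, d) = E/10 (A(E, d) = E*(1/10) = E/10)
A(62, ((6 - 20)/(-21))/(-25)) - 1*(-2826) = (1/10)*62 - 1*(-2826) = 31/5 + 2826 = 14161/5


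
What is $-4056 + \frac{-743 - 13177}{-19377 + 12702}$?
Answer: $- \frac{1803992}{445} \approx -4053.9$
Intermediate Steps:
$-4056 + \frac{-743 - 13177}{-19377 + 12702} = -4056 - \frac{13920}{-6675} = -4056 - - \frac{928}{445} = -4056 + \frac{928}{445} = - \frac{1803992}{445}$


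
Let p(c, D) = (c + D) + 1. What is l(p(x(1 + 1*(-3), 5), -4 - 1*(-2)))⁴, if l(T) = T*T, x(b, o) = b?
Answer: 6561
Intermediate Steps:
p(c, D) = 1 + D + c (p(c, D) = (D + c) + 1 = 1 + D + c)
l(T) = T²
l(p(x(1 + 1*(-3), 5), -4 - 1*(-2)))⁴ = ((1 + (-4 - 1*(-2)) + (1 + 1*(-3)))²)⁴ = ((1 + (-4 + 2) + (1 - 3))²)⁴ = ((1 - 2 - 2)²)⁴ = ((-3)²)⁴ = 9⁴ = 6561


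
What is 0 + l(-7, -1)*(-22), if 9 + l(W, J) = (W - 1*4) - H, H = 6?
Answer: 572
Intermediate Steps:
l(W, J) = -19 + W (l(W, J) = -9 + ((W - 1*4) - 1*6) = -9 + ((W - 4) - 6) = -9 + ((-4 + W) - 6) = -9 + (-10 + W) = -19 + W)
0 + l(-7, -1)*(-22) = 0 + (-19 - 7)*(-22) = 0 - 26*(-22) = 0 + 572 = 572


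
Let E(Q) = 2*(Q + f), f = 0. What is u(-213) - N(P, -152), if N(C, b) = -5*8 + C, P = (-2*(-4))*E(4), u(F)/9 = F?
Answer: -1941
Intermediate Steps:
u(F) = 9*F
E(Q) = 2*Q (E(Q) = 2*(Q + 0) = 2*Q)
P = 64 (P = (-2*(-4))*(2*4) = 8*8 = 64)
N(C, b) = -40 + C
u(-213) - N(P, -152) = 9*(-213) - (-40 + 64) = -1917 - 1*24 = -1917 - 24 = -1941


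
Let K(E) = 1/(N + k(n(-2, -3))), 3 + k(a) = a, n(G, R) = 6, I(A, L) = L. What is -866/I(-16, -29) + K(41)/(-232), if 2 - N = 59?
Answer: 374113/12528 ≈ 29.862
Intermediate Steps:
k(a) = -3 + a
N = -57 (N = 2 - 1*59 = 2 - 59 = -57)
K(E) = -1/54 (K(E) = 1/(-57 + (-3 + 6)) = 1/(-57 + 3) = 1/(-54) = -1/54)
-866/I(-16, -29) + K(41)/(-232) = -866/(-29) - 1/54/(-232) = -866*(-1/29) - 1/54*(-1/232) = 866/29 + 1/12528 = 374113/12528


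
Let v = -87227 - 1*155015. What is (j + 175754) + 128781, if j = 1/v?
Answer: 73771167469/242242 ≈ 3.0454e+5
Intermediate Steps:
v = -242242 (v = -87227 - 155015 = -242242)
j = -1/242242 (j = 1/(-242242) = -1/242242 ≈ -4.1281e-6)
(j + 175754) + 128781 = (-1/242242 + 175754) + 128781 = 42575000467/242242 + 128781 = 73771167469/242242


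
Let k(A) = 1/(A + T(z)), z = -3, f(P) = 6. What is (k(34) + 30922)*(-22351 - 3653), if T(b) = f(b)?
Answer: -8040963381/10 ≈ -8.0410e+8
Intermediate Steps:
T(b) = 6
k(A) = 1/(6 + A) (k(A) = 1/(A + 6) = 1/(6 + A))
(k(34) + 30922)*(-22351 - 3653) = (1/(6 + 34) + 30922)*(-22351 - 3653) = (1/40 + 30922)*(-26004) = (1236881/40)*(-26004) = -8040963381/10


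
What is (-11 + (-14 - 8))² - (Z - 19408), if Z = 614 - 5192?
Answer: 25075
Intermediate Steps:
Z = -4578
(-11 + (-14 - 8))² - (Z - 19408) = (-11 + (-14 - 8))² - (-4578 - 19408) = (-11 - 22)² - 1*(-23986) = (-33)² + 23986 = 1089 + 23986 = 25075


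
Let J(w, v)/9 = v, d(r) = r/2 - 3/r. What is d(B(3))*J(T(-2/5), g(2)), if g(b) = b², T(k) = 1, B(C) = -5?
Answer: -342/5 ≈ -68.400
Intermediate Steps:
d(r) = r/2 - 3/r (d(r) = r*(½) - 3/r = r/2 - 3/r)
J(w, v) = 9*v
d(B(3))*J(T(-2/5), g(2)) = ((½)*(-5) - 3/(-5))*(9*2²) = (-5/2 - 3*(-⅕))*(9*4) = (-5/2 + ⅗)*36 = -19/10*36 = -342/5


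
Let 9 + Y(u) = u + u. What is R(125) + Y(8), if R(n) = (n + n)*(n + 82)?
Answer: 51757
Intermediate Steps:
Y(u) = -9 + 2*u (Y(u) = -9 + (u + u) = -9 + 2*u)
R(n) = 2*n*(82 + n) (R(n) = (2*n)*(82 + n) = 2*n*(82 + n))
R(125) + Y(8) = 2*125*(82 + 125) + (-9 + 2*8) = 2*125*207 + (-9 + 16) = 51750 + 7 = 51757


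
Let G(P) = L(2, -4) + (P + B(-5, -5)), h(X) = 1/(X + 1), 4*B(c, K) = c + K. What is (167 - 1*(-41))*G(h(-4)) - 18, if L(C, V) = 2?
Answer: -574/3 ≈ -191.33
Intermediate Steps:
B(c, K) = K/4 + c/4 (B(c, K) = (c + K)/4 = (K + c)/4 = K/4 + c/4)
h(X) = 1/(1 + X)
G(P) = -½ + P (G(P) = 2 + (P + ((¼)*(-5) + (¼)*(-5))) = 2 + (P + (-5/4 - 5/4)) = 2 + (P - 5/2) = 2 + (-5/2 + P) = -½ + P)
(167 - 1*(-41))*G(h(-4)) - 18 = (167 - 1*(-41))*(-½ + 1/(1 - 4)) - 18 = (167 + 41)*(-½ + 1/(-3)) - 18 = 208*(-½ - ⅓) - 18 = 208*(-⅚) - 18 = -520/3 - 18 = -574/3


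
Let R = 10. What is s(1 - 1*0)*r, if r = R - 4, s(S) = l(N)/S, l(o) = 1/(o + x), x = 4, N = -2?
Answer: 3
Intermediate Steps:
l(o) = 1/(4 + o) (l(o) = 1/(o + 4) = 1/(4 + o))
s(S) = 1/(2*S) (s(S) = 1/((4 - 2)*S) = 1/(2*S))
r = 6 (r = 10 - 4 = 6)
s(1 - 1*0)*r = (1/(2*(1 - 1*0)))*6 = (1/(2*(1 + 0)))*6 = ((1/2)/1)*6 = ((1/2)*1)*6 = (1/2)*6 = 3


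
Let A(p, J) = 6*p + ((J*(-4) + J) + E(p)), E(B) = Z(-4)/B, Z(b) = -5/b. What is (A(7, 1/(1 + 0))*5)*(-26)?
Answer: -71305/14 ≈ -5093.2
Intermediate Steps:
E(B) = 5/(4*B) (E(B) = (-5/(-4))/B = (-5*(-1/4))/B = 5/(4*B))
A(p, J) = -3*J + 6*p + 5/(4*p) (A(p, J) = 6*p + ((J*(-4) + J) + 5/(4*p)) = 6*p + ((-4*J + J) + 5/(4*p)) = 6*p + (-3*J + 5/(4*p)) = -3*J + 6*p + 5/(4*p))
(A(7, 1/(1 + 0))*5)*(-26) = ((-3/(1 + 0) + 6*7 + (5/4)/7)*5)*(-26) = ((-3/1 + 42 + (5/4)*(1/7))*5)*(-26) = ((-3*1 + 42 + 5/28)*5)*(-26) = ((-3 + 42 + 5/28)*5)*(-26) = ((1097/28)*5)*(-26) = (5485/28)*(-26) = -71305/14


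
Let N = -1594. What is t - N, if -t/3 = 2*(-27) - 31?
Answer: 1849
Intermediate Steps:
t = 255 (t = -3*(2*(-27) - 31) = -3*(-54 - 31) = -3*(-85) = 255)
t - N = 255 - 1*(-1594) = 255 + 1594 = 1849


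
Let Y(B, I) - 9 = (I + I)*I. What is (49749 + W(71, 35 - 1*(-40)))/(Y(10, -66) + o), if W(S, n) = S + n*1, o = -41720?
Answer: -49895/32999 ≈ -1.5120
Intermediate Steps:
Y(B, I) = 9 + 2*I**2 (Y(B, I) = 9 + (I + I)*I = 9 + (2*I)*I = 9 + 2*I**2)
W(S, n) = S + n
(49749 + W(71, 35 - 1*(-40)))/(Y(10, -66) + o) = (49749 + (71 + (35 - 1*(-40))))/((9 + 2*(-66)**2) - 41720) = (49749 + (71 + (35 + 40)))/((9 + 2*4356) - 41720) = (49749 + (71 + 75))/((9 + 8712) - 41720) = (49749 + 146)/(8721 - 41720) = 49895/(-32999) = 49895*(-1/32999) = -49895/32999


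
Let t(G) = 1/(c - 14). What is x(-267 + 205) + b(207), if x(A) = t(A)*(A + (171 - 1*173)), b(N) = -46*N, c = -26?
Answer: -47602/5 ≈ -9520.4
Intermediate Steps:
t(G) = -1/40 (t(G) = 1/(-26 - 14) = 1/(-40) = -1/40)
x(A) = 1/20 - A/40 (x(A) = -(A + (171 - 1*173))/40 = -(A + (171 - 173))/40 = -(A - 2)/40 = -(-2 + A)/40 = 1/20 - A/40)
x(-267 + 205) + b(207) = (1/20 - (-267 + 205)/40) - 46*207 = (1/20 - 1/40*(-62)) - 9522 = (1/20 + 31/20) - 9522 = 8/5 - 9522 = -47602/5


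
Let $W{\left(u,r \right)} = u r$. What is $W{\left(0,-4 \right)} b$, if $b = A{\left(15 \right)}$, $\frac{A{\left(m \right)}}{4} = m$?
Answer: $0$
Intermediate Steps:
$W{\left(u,r \right)} = r u$
$A{\left(m \right)} = 4 m$
$b = 60$ ($b = 4 \cdot 15 = 60$)
$W{\left(0,-4 \right)} b = \left(-4\right) 0 \cdot 60 = 0 \cdot 60 = 0$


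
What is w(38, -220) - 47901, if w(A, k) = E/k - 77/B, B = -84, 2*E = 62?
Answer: -7903537/165 ≈ -47900.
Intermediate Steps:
E = 31 (E = (1/2)*62 = 31)
w(A, k) = 11/12 + 31/k (w(A, k) = 31/k - 77/(-84) = 31/k - 77*(-1/84) = 31/k + 11/12 = 11/12 + 31/k)
w(38, -220) - 47901 = (11/12 + 31/(-220)) - 47901 = (11/12 + 31*(-1/220)) - 47901 = (11/12 - 31/220) - 47901 = 128/165 - 47901 = -7903537/165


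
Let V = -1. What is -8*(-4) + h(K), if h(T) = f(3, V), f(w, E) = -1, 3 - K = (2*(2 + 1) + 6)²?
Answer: 31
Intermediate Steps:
K = -141 (K = 3 - (2*(2 + 1) + 6)² = 3 - (2*3 + 6)² = 3 - (6 + 6)² = 3 - 1*12² = 3 - 1*144 = 3 - 144 = -141)
h(T) = -1
-8*(-4) + h(K) = -8*(-4) - 1 = 32 - 1 = 31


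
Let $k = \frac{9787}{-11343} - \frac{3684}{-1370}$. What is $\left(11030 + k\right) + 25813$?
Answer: $\frac{286282641776}{7769955} \approx 36845.0$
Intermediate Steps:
$k = \frac{14189711}{7769955}$ ($k = 9787 \left(- \frac{1}{11343}\right) - - \frac{1842}{685} = - \frac{9787}{11343} + \frac{1842}{685} = \frac{14189711}{7769955} \approx 1.8262$)
$\left(11030 + k\right) + 25813 = \left(11030 + \frac{14189711}{7769955}\right) + 25813 = \frac{85716793361}{7769955} + 25813 = \frac{286282641776}{7769955}$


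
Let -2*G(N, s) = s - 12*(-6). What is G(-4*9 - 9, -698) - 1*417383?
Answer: -417070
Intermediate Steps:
G(N, s) = -36 - s/2 (G(N, s) = -(s - 12*(-6))/2 = -(s + 72)/2 = -(72 + s)/2 = -36 - s/2)
G(-4*9 - 9, -698) - 1*417383 = (-36 - 1/2*(-698)) - 1*417383 = (-36 + 349) - 417383 = 313 - 417383 = -417070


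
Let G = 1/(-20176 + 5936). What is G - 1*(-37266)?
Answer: 530667839/14240 ≈ 37266.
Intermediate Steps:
G = -1/14240 (G = 1/(-14240) = -1/14240 ≈ -7.0225e-5)
G - 1*(-37266) = -1/14240 - 1*(-37266) = -1/14240 + 37266 = 530667839/14240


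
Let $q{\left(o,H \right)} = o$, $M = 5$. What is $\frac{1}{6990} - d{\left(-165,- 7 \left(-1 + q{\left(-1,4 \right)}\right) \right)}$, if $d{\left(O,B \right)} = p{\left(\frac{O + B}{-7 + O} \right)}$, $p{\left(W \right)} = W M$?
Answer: $- \frac{2638639}{601140} \approx -4.3894$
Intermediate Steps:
$p{\left(W \right)} = 5 W$ ($p{\left(W \right)} = W 5 = 5 W$)
$d{\left(O,B \right)} = \frac{5 \left(B + O\right)}{-7 + O}$ ($d{\left(O,B \right)} = 5 \frac{O + B}{-7 + O} = 5 \frac{B + O}{-7 + O} = \frac{5 \left(B + O\right)}{-7 + O}$)
$\frac{1}{6990} - d{\left(-165,- 7 \left(-1 + q{\left(-1,4 \right)}\right) \right)} = \frac{1}{6990} - \frac{5 \left(- 7 \left(-1 - 1\right) - 165\right)}{-7 - 165} = \frac{1}{6990} - \frac{5 \left(\left(-7\right) \left(-2\right) - 165\right)}{-172} = \frac{1}{6990} - 5 \left(- \frac{1}{172}\right) \left(14 - 165\right) = \frac{1}{6990} - 5 \left(- \frac{1}{172}\right) \left(-151\right) = \frac{1}{6990} - \frac{755}{172} = - \frac{2638639}{601140}$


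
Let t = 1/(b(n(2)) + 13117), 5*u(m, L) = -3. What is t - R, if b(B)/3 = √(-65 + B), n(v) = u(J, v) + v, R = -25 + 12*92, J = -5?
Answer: (-3237*√1590 + 70766210*I)/(-65585*I + 3*√1590) ≈ -1079.0 - 1.3877e-7*I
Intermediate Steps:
u(m, L) = -⅗ (u(m, L) = (⅕)*(-3) = -⅗)
R = 1079 (R = -25 + 1104 = 1079)
n(v) = -⅗ + v
b(B) = 3*√(-65 + B)
t = 1/(13117 + 3*I*√1590/5) (t = 1/(3*√(-65 + (-⅗ + 2)) + 13117) = 1/(3*√(-65 + 7/5) + 13117) = 1/(3*√(-318/5) + 13117) = 1/(3*(I*√1590/5) + 13117) = 1/(3*I*√1590/5 + 13117) = 1/(13117 + 3*I*√1590/5) ≈ 7.6237e-5 - 1.391e-7*I)
t - R = (65585/860281307 - 3*I*√1590/860281307) - 1*1079 = (65585/860281307 - 3*I*√1590/860281307) - 1079 = -928243464668/860281307 - 3*I*√1590/860281307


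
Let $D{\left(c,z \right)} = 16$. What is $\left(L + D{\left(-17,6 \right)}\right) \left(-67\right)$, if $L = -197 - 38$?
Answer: $14673$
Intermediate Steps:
$L = -235$ ($L = -197 - 38 = -235$)
$\left(L + D{\left(-17,6 \right)}\right) \left(-67\right) = \left(-235 + 16\right) \left(-67\right) = \left(-219\right) \left(-67\right) = 14673$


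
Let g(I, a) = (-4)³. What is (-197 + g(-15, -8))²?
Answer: 68121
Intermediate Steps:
g(I, a) = -64
(-197 + g(-15, -8))² = (-197 - 64)² = (-261)² = 68121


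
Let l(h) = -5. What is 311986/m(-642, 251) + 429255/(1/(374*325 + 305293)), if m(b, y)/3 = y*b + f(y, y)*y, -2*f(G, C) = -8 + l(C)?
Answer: 175357381952874823/957063 ≈ 1.8322e+11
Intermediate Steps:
f(G, C) = 13/2 (f(G, C) = -(-8 - 5)/2 = -1/2*(-13) = 13/2)
m(b, y) = 39*y/2 + 3*b*y (m(b, y) = 3*(y*b + 13*y/2) = 3*(b*y + 13*y/2) = 3*(13*y/2 + b*y) = 39*y/2 + 3*b*y)
311986/m(-642, 251) + 429255/(1/(374*325 + 305293)) = 311986/(((3/2)*251*(13 + 2*(-642)))) + 429255/(1/(374*325 + 305293)) = 311986/(((3/2)*251*(13 - 1284))) + 429255/(1/(121550 + 305293)) = 311986/(((3/2)*251*(-1271))) + 429255/(1/426843) = 311986/(-957063/2) + 429255/(1/426843) = 311986*(-2/957063) + 429255*426843 = -623972/957063 + 183224491965 = 175357381952874823/957063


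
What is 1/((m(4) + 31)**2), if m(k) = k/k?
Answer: 1/1024 ≈ 0.00097656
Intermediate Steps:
m(k) = 1
1/((m(4) + 31)**2) = 1/((1 + 31)**2) = 1/(32**2) = 1/1024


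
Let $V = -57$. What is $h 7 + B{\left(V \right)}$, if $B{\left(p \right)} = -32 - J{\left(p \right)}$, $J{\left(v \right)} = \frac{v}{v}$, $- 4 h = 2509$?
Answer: $- \frac{17695}{4} \approx -4423.8$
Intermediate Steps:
$h = - \frac{2509}{4}$ ($h = \left(- \frac{1}{4}\right) 2509 = - \frac{2509}{4} \approx -627.25$)
$J{\left(v \right)} = 1$
$B{\left(p \right)} = -33$ ($B{\left(p \right)} = -32 - 1 = -33$)
$h 7 + B{\left(V \right)} = \left(- \frac{2509}{4}\right) 7 - 33 = - \frac{17563}{4} - 33 = - \frac{17695}{4}$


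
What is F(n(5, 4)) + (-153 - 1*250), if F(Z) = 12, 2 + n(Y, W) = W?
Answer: -391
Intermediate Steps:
n(Y, W) = -2 + W
F(n(5, 4)) + (-153 - 1*250) = 12 + (-153 - 1*250) = 12 + (-153 - 250) = 12 - 403 = -391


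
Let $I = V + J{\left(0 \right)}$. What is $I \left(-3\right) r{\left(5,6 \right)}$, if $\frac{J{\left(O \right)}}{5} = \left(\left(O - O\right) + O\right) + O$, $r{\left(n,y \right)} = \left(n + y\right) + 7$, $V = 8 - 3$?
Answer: $-270$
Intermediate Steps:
$V = 5$
$r{\left(n,y \right)} = 7 + n + y$
$J{\left(O \right)} = 10 O$ ($J{\left(O \right)} = 5 \left(\left(\left(O - O\right) + O\right) + O\right) = 5 \left(\left(0 + O\right) + O\right) = 5 \left(O + O\right) = 5 \cdot 2 O = 10 O$)
$I = 5$ ($I = 5 + 10 \cdot 0 = 5 + 0 = 5$)
$I \left(-3\right) r{\left(5,6 \right)} = 5 \left(-3\right) \left(7 + 5 + 6\right) = \left(-15\right) 18 = -270$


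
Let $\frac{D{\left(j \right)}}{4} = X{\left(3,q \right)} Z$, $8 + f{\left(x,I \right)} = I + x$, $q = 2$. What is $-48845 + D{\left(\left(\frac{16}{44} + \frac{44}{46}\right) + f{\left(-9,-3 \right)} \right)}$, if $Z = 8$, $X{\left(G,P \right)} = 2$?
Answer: $-48781$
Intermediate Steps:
$f{\left(x,I \right)} = -8 + I + x$ ($f{\left(x,I \right)} = -8 + \left(I + x\right) = -8 + I + x$)
$D{\left(j \right)} = 64$ ($D{\left(j \right)} = 4 \cdot 2 \cdot 8 = 4 \cdot 16 = 64$)
$-48845 + D{\left(\left(\frac{16}{44} + \frac{44}{46}\right) + f{\left(-9,-3 \right)} \right)} = -48845 + 64 = -48781$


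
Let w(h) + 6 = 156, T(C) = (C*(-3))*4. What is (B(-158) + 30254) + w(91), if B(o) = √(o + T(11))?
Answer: 30404 + I*√290 ≈ 30404.0 + 17.029*I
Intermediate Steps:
T(C) = -12*C (T(C) = -3*C*4 = -12*C)
w(h) = 150 (w(h) = -6 + 156 = 150)
B(o) = √(-132 + o) (B(o) = √(o - 12*11) = √(o - 132) = √(-132 + o))
(B(-158) + 30254) + w(91) = (√(-132 - 158) + 30254) + 150 = (√(-290) + 30254) + 150 = (I*√290 + 30254) + 150 = (30254 + I*√290) + 150 = 30404 + I*√290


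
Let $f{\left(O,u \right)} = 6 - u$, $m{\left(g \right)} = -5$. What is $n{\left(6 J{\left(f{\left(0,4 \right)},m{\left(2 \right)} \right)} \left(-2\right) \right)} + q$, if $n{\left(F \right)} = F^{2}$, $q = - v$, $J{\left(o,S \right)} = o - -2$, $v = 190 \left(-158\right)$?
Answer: $32324$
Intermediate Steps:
$v = -30020$
$J{\left(o,S \right)} = 2 + o$ ($J{\left(o,S \right)} = o + 2 = 2 + o$)
$q = 30020$ ($q = \left(-1\right) \left(-30020\right) = 30020$)
$n{\left(6 J{\left(f{\left(0,4 \right)},m{\left(2 \right)} \right)} \left(-2\right) \right)} + q = \left(6 \left(2 + \left(6 - 4\right)\right) \left(-2\right)\right)^{2} + 30020 = \left(6 \left(2 + 2\right) \left(-2\right)\right)^{2} + 30020 = \left(6 \cdot 4 \left(-2\right)\right)^{2} + 30020 = \left(24 \left(-2\right)\right)^{2} + 30020 = \left(-48\right)^{2} + 30020 = 2304 + 30020 = 32324$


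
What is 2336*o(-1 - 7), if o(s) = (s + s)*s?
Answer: 299008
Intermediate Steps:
o(s) = 2*s² (o(s) = (2*s)*s = 2*s²)
2336*o(-1 - 7) = 2336*(2*(-1 - 7)²) = 2336*(2*(-8)²) = 2336*(2*64) = 2336*128 = 299008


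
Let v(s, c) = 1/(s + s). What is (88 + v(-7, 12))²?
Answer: 1515361/196 ≈ 7731.4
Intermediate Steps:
v(s, c) = 1/(2*s)
(88 + v(-7, 12))² = (88 + (½)/(-7))² = (88 + (½)*(-⅐))² = (88 - 1/14)² = (1231/14)² = 1515361/196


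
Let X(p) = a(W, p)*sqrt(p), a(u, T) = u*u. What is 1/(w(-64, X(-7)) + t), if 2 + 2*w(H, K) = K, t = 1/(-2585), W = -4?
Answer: -3342405/1500162098 - 13364450*I*sqrt(7)/750081049 ≈ -0.002228 - 0.04714*I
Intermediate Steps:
a(u, T) = u**2
t = -1/2585 ≈ -0.00038685
X(p) = 16*sqrt(p) (X(p) = (-4)**2*sqrt(p) = 16*sqrt(p))
w(H, K) = -1 + K/2
1/(w(-64, X(-7)) + t) = 1/((-1 + (16*sqrt(-7))/2) - 1/2585) = 1/((-1 + (16*(I*sqrt(7)))/2) - 1/2585) = 1/((-1 + (16*I*sqrt(7))/2) - 1/2585) = 1/((-1 + 8*I*sqrt(7)) - 1/2585) = 1/(-2586/2585 + 8*I*sqrt(7))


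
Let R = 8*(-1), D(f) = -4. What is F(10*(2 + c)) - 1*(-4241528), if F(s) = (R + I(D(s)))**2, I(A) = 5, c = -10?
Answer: 4241537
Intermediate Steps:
R = -8
F(s) = 9 (F(s) = (-8 + 5)**2 = (-3)**2 = 9)
F(10*(2 + c)) - 1*(-4241528) = 9 - 1*(-4241528) = 9 + 4241528 = 4241537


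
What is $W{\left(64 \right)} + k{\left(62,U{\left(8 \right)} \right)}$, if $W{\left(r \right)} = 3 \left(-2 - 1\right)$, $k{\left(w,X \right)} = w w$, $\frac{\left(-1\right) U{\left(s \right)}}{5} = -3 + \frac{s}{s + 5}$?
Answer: $3835$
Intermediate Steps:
$U{\left(s \right)} = 15 - \frac{5 s}{5 + s}$ ($U{\left(s \right)} = - 5 \left(-3 + \frac{s}{s + 5}\right) = - 5 \left(-3 + \frac{s}{5 + s}\right) = 15 - \frac{5 s}{5 + s}$)
$k{\left(w,X \right)} = w^{2}$
$W{\left(r \right)} = -9$ ($W{\left(r \right)} = 3 \left(-3\right) = -9$)
$W{\left(64 \right)} + k{\left(62,U{\left(8 \right)} \right)} = -9 + 62^{2} = -9 + 3844 = 3835$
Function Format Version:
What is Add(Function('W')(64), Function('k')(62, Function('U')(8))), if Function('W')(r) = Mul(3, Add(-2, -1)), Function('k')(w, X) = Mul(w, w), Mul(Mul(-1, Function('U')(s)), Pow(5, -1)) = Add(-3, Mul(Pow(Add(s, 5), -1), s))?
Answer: 3835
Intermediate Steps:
Function('U')(s) = Add(15, Mul(-5, s, Pow(Add(5, s), -1))) (Function('U')(s) = Mul(-5, Add(-3, Mul(Pow(Add(s, 5), -1), s))) = Mul(-5, Add(-3, Mul(Pow(Add(5, s), -1), s))) = Mul(-5, Add(-3, Mul(s, Pow(Add(5, s), -1)))) = Add(15, Mul(-5, s, Pow(Add(5, s), -1))))
Function('k')(w, X) = Pow(w, 2)
Function('W')(r) = -9 (Function('W')(r) = Mul(3, -3) = -9)
Add(Function('W')(64), Function('k')(62, Function('U')(8))) = Add(-9, Pow(62, 2)) = Add(-9, 3844) = 3835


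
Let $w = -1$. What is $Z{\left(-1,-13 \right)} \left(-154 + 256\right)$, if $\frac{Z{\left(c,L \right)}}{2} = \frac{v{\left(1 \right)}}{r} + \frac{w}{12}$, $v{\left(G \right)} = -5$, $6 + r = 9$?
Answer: $-357$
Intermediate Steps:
$r = 3$ ($r = -6 + 9 = 3$)
$Z{\left(c,L \right)} = - \frac{7}{2}$ ($Z{\left(c,L \right)} = 2 \left(- \frac{5}{3} - \frac{1}{12}\right) = 2 \left(- \frac{7}{4}\right) = - \frac{7}{2}$)
$Z{\left(-1,-13 \right)} \left(-154 + 256\right) = - \frac{7 \left(-154 + 256\right)}{2} = \left(- \frac{7}{2}\right) 102 = -357$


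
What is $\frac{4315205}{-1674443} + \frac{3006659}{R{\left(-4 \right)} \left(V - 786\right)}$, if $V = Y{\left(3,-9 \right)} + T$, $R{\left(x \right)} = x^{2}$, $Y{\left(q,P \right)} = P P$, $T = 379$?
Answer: $- \frac{5056987225217}{8733894688} \approx -579.01$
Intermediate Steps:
$Y{\left(q,P \right)} = P^{2}$
$V = 460$ ($V = \left(-9\right)^{2} + 379 = 81 + 379 = 460$)
$\frac{4315205}{-1674443} + \frac{3006659}{R{\left(-4 \right)} \left(V - 786\right)} = \frac{4315205}{-1674443} + \frac{3006659}{\left(-4\right)^{2} \left(460 - 786\right)} = 4315205 \left(- \frac{1}{1674443}\right) + \frac{3006659}{16 \left(-326\right)} = - \frac{4315205}{1674443} + \frac{3006659}{-5216} = - \frac{4315205}{1674443} + 3006659 \left(- \frac{1}{5216}\right) = - \frac{4315205}{1674443} - \frac{3006659}{5216} = - \frac{5056987225217}{8733894688}$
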